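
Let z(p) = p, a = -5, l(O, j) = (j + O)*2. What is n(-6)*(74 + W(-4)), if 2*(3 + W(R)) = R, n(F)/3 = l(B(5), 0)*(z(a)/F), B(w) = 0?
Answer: 0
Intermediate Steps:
l(O, j) = 2*O + 2*j (l(O, j) = (O + j)*2 = 2*O + 2*j)
n(F) = 0 (n(F) = 3*((2*0 + 2*0)*(-5/F)) = 3*((0 + 0)*(-5/F)) = 3*(0*(-5/F)) = 3*0 = 0)
W(R) = -3 + R/2
n(-6)*(74 + W(-4)) = 0*(74 + (-3 + (1/2)*(-4))) = 0*(74 + (-3 - 2)) = 0*(74 - 5) = 0*69 = 0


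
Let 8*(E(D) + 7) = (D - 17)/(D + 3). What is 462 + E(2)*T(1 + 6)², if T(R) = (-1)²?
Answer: 3637/8 ≈ 454.63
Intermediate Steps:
E(D) = -7 + (-17 + D)/(8*(3 + D)) (E(D) = -7 + ((D - 17)/(D + 3))/8 = -7 + ((-17 + D)/(3 + D))/8 = -7 + (-17 + D)/(8*(3 + D)))
T(R) = 1
462 + E(2)*T(1 + 6)² = 462 + (5*(-37 - 11*2)/(8*(3 + 2)))*1² = 462 + ((5/8)*(-37 - 22)/5)*1 = 462 + ((5/8)*(⅕)*(-59))*1 = 462 - 59/8*1 = 462 - 59/8 = 3637/8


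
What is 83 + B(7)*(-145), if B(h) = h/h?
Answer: -62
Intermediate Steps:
B(h) = 1
83 + B(7)*(-145) = 83 + 1*(-145) = 83 - 145 = -62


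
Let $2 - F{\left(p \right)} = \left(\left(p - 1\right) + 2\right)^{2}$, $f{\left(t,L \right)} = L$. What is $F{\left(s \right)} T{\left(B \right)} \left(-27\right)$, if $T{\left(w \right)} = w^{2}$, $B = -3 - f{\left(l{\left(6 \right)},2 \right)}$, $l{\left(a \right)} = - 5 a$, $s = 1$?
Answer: $1350$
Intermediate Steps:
$B = -5$ ($B = -3 - 2 = -5$)
$F{\left(p \right)} = 2 - \left(1 + p\right)^{2}$ ($F{\left(p \right)} = 2 - \left(\left(p - 1\right) + 2\right)^{2} = 2 - \left(\left(-1 + p\right) + 2\right)^{2} = 2 - \left(1 + p\right)^{2}$)
$F{\left(s \right)} T{\left(B \right)} \left(-27\right) = \left(2 - \left(1 + 1\right)^{2}\right) \left(-5\right)^{2} \left(-27\right) = \left(2 - 2^{2}\right) 25 \left(-27\right) = \left(2 - 4\right) 25 \left(-27\right) = \left(-2\right) 25 \left(-27\right) = \left(-50\right) \left(-27\right) = 1350$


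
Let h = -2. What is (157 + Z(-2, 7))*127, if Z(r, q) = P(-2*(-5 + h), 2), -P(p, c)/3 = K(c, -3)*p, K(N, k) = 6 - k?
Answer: -28067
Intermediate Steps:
P(p, c) = -27*p (P(p, c) = -3*(6 - 1*(-3))*p = -3*(6 + 3)*p = -27*p)
Z(r, q) = -378 (Z(r, q) = -(-54)*(-5 - 2) = -(-54)*(-7) = -27*14 = -378)
(157 + Z(-2, 7))*127 = (157 - 378)*127 = -221*127 = -28067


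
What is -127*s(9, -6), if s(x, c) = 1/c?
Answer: 127/6 ≈ 21.167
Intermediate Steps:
-127*s(9, -6) = -127/(-6) = -127*(-⅙) = 127/6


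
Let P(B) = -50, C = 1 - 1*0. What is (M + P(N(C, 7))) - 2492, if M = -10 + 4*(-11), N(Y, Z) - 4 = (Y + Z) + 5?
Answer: -2596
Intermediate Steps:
C = 1 (C = 1 + 0 = 1)
N(Y, Z) = 9 + Y + Z (N(Y, Z) = 4 + ((Y + Z) + 5) = 4 + (5 + Y + Z) = 9 + Y + Z)
M = -54 (M = -10 - 44 = -54)
(M + P(N(C, 7))) - 2492 = (-54 - 50) - 2492 = -104 - 2492 = -2596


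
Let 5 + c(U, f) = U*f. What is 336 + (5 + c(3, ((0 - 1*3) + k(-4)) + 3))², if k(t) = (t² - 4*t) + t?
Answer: 7392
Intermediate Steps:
k(t) = t² - 3*t
c(U, f) = -5 + U*f
336 + (5 + c(3, ((0 - 1*3) + k(-4)) + 3))² = 336 + (5 + (-5 + 3*(((0 - 1*3) - 4*(-3 - 4)) + 3)))² = 336 + (5 + (-5 + 3*(((0 - 3) - 4*(-7)) + 3)))² = 336 + (5 + (-5 + 3*((-3 + 28) + 3)))² = 336 + (5 + (-5 + 3*(25 + 3)))² = 336 + (5 + (-5 + 3*28))² = 336 + (5 + (-5 + 84))² = 336 + (5 + 79)² = 336 + 84² = 336 + 7056 = 7392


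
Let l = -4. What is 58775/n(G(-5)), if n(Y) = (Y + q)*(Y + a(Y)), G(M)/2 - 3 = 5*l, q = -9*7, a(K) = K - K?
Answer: 58775/3298 ≈ 17.821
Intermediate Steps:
a(K) = 0
q = -63
G(M) = -34 (G(M) = 6 + 2*(5*(-4)) = 6 + 2*(-20) = 6 - 40 = -34)
n(Y) = Y*(-63 + Y) (n(Y) = (Y - 63)*(Y + 0) = (-63 + Y)*Y = Y*(-63 + Y))
58775/n(G(-5)) = 58775/((-34*(-63 - 34))) = 58775/((-34*(-97))) = 58775/3298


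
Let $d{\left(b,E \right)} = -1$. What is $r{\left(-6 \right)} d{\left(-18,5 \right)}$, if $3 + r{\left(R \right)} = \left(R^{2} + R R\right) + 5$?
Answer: $-74$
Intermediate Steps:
$r{\left(R \right)} = 2 + 2 R^{2}$ ($r{\left(R \right)} = -3 + \left(\left(R^{2} + R R\right) + 5\right) = -3 + \left(\left(R^{2} + R^{2}\right) + 5\right) = -3 + \left(2 R^{2} + 5\right) = -3 + \left(5 + 2 R^{2}\right) = 2 + 2 R^{2}$)
$r{\left(-6 \right)} d{\left(-18,5 \right)} = \left(2 + 2 \left(-6\right)^{2}\right) \left(-1\right) = \left(2 + 2 \cdot 36\right) \left(-1\right) = \left(2 + 72\right) \left(-1\right) = 74 \left(-1\right) = -74$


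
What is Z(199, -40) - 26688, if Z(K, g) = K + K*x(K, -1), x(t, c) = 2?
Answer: -26091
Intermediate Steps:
Z(K, g) = 3*K (Z(K, g) = K + K*2 = K + 2*K = 3*K)
Z(199, -40) - 26688 = 3*199 - 26688 = 597 - 26688 = -26091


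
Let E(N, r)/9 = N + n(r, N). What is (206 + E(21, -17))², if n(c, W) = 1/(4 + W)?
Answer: 97693456/625 ≈ 1.5631e+5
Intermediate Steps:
E(N, r) = 9*N + 9/(4 + N) (E(N, r) = 9*(N + 1/(4 + N)) = 9*N + 9/(4 + N))
(206 + E(21, -17))² = (206 + 9*(1 + 21*(4 + 21))/(4 + 21))² = (206 + 9*(1 + 21*25)/25)² = (206 + 9*(1/25)*(1 + 525))² = (206 + 9*(1/25)*526)² = (206 + 4734/25)² = (9884/25)² = 97693456/625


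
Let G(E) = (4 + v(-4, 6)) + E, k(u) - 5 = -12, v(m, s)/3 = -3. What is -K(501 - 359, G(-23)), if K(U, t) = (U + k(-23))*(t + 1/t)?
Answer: 105975/28 ≈ 3784.8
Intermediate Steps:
v(m, s) = -9 (v(m, s) = 3*(-3) = -9)
k(u) = -7 (k(u) = 5 - 12 = -7)
G(E) = -5 + E (G(E) = (4 - 9) + E = -5 + E)
K(U, t) = (-7 + U)*(t + 1/t) (K(U, t) = (U - 7)*(t + 1/t) = (-7 + U)*(t + 1/t))
-K(501 - 359, G(-23)) = -(-7 + (501 - 359) + (-5 - 23)**2*(-7 + (501 - 359)))/(-5 - 23) = -(-7 + 142 + (-28)**2*(-7 + 142))/(-28) = -(-1)*(-7 + 142 + 784*135)/28 = -(-1)*(-7 + 142 + 105840)/28 = -(-1)*105975/28 = -1*(-105975/28) = 105975/28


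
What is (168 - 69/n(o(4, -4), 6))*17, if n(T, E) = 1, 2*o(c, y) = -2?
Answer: 1683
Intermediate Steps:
o(c, y) = -1 (o(c, y) = (1/2)*(-2) = -1)
(168 - 69/n(o(4, -4), 6))*17 = (168 - 69/1)*17 = (168 - 69)*17 = 99*17 = 1683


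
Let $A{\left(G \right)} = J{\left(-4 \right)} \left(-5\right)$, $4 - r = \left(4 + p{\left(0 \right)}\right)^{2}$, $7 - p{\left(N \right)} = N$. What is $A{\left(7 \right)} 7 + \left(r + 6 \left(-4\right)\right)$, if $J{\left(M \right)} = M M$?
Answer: $-701$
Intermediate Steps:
$p{\left(N \right)} = 7 - N$
$J{\left(M \right)} = M^{2}$
$r = -117$ ($r = 4 - \left(4 + \left(7 - 0\right)\right)^{2} = 4 - \left(4 + \left(7 + 0\right)\right)^{2} = 4 - \left(4 + 7\right)^{2} = 4 - 11^{2} = 4 - 121 = -117$)
$A{\left(G \right)} = -80$ ($A{\left(G \right)} = \left(-4\right)^{2} \left(-5\right) = 16 \left(-5\right) = -80$)
$A{\left(7 \right)} 7 + \left(r + 6 \left(-4\right)\right) = \left(-80\right) 7 + \left(-117 + 6 \left(-4\right)\right) = -560 - 141 = -701$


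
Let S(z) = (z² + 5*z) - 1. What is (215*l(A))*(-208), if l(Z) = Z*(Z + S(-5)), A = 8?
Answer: -2504320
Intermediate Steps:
S(z) = -1 + z² + 5*z
l(Z) = Z*(-1 + Z) (l(Z) = Z*(Z + (-1 + (-5)² + 5*(-5))) = Z*(Z + (-1 + 25 - 25)) = Z*(Z - 1) = Z*(-1 + Z))
(215*l(A))*(-208) = (215*(8*(-1 + 8)))*(-208) = (215*(8*7))*(-208) = (215*56)*(-208) = 12040*(-208) = -2504320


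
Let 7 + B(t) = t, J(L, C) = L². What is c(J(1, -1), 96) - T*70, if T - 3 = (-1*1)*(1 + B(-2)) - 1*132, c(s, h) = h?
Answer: 8566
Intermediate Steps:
B(t) = -7 + t
T = -121 (T = 3 + ((-1*1)*(1 + (-7 - 2)) - 1*132) = 3 + (-(1 - 9) - 132) = 3 + (-1*(-8) - 132) = 3 + (8 - 132) = 3 - 124 = -121)
c(J(1, -1), 96) - T*70 = 96 - (-121)*70 = 96 - 1*(-8470) = 96 + 8470 = 8566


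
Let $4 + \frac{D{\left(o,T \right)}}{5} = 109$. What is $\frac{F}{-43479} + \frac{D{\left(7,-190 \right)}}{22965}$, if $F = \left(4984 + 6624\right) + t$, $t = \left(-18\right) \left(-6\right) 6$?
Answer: $- \frac{17242171}{66566349} \approx -0.25902$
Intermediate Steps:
$t = 648$ ($t = 108 \cdot 6 = 648$)
$D{\left(o,T \right)} = 525$ ($D{\left(o,T \right)} = -20 + 5 \cdot 109 = -20 + 545 = 525$)
$F = 12256$ ($F = \left(4984 + 6624\right) + 648 = 11608 + 648 = 12256$)
$\frac{F}{-43479} + \frac{D{\left(7,-190 \right)}}{22965} = \frac{12256}{-43479} + \frac{525}{22965} = 12256 \left(- \frac{1}{43479}\right) + 525 \cdot \frac{1}{22965} = - \frac{12256}{43479} + \frac{35}{1531} = - \frac{17242171}{66566349}$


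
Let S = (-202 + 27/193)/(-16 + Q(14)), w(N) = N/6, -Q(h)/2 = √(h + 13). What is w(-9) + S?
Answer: 290249/14282 - 116877*√3/14282 ≈ 6.1484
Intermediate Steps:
Q(h) = -2*√(13 + h) (Q(h) = -2*√(h + 13) = -2*√(13 + h))
w(N) = N/6 (w(N) = N*(⅙) = N/6)
S = -38959/(193*(-16 - 6*√3)) (S = (-202 + 27/193)/(-16 - 2*√(13 + 14)) = (-202 + 27*(1/193))/(-16 - 6*√3) = (-202 + 27/193)/(-16 - 6*√3) = -38959/(193*(-16 - 6*√3)) ≈ 7.6484)
w(-9) + S = (⅙)*(-9) + (155836/7141 - 116877*√3/14282) = -3/2 + (155836/7141 - 116877*√3/14282) = 290249/14282 - 116877*√3/14282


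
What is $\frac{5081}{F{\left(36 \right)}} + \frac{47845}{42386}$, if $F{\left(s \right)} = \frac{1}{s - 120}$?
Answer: $- \frac{18090466499}{42386} \approx -4.268 \cdot 10^{5}$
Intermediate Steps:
$F{\left(s \right)} = \frac{1}{-120 + s}$
$\frac{5081}{F{\left(36 \right)}} + \frac{47845}{42386} = \frac{5081}{\frac{1}{-120 + 36}} + \frac{47845}{42386} = \frac{5081}{\frac{1}{-84}} + 47845 \cdot \frac{1}{42386} = \frac{5081}{- \frac{1}{84}} + \frac{47845}{42386} = 5081 \left(-84\right) + \frac{47845}{42386} = -426804 + \frac{47845}{42386} = - \frac{18090466499}{42386}$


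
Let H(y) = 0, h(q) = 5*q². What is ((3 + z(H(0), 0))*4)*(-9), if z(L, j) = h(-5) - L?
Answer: -4608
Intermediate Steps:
z(L, j) = 125 - L (z(L, j) = 5*(-5)² - L = 5*25 - L = 125 - L)
((3 + z(H(0), 0))*4)*(-9) = ((3 + (125 - 1*0))*4)*(-9) = ((3 + (125 + 0))*4)*(-9) = ((3 + 125)*4)*(-9) = (128*4)*(-9) = 512*(-9) = -4608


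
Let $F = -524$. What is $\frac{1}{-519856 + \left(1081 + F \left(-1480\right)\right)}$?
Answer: $\frac{1}{256745} \approx 3.8949 \cdot 10^{-6}$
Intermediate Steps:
$\frac{1}{-519856 + \left(1081 + F \left(-1480\right)\right)} = \frac{1}{-519856 + \left(1081 - -775520\right)} = \frac{1}{-519856 + \left(1081 + 775520\right)} = \frac{1}{-519856 + 776601} = \frac{1}{256745}$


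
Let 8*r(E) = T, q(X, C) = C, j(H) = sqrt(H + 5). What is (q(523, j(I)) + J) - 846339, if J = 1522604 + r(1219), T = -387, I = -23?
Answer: 5409733/8 + 3*I*sqrt(2) ≈ 6.7622e+5 + 4.2426*I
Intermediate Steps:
j(H) = sqrt(5 + H)
r(E) = -387/8 (r(E) = (1/8)*(-387) = -387/8)
J = 12180445/8 (J = 1522604 - 387/8 = 12180445/8 ≈ 1.5226e+6)
(q(523, j(I)) + J) - 846339 = (sqrt(5 - 23) + 12180445/8) - 846339 = (sqrt(-18) + 12180445/8) - 846339 = (3*I*sqrt(2) + 12180445/8) - 846339 = (12180445/8 + 3*I*sqrt(2)) - 846339 = 5409733/8 + 3*I*sqrt(2)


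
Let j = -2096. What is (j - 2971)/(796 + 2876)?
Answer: -563/408 ≈ -1.3799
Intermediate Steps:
(j - 2971)/(796 + 2876) = (-2096 - 2971)/(796 + 2876) = -5067/3672 = -5067*1/3672 = -563/408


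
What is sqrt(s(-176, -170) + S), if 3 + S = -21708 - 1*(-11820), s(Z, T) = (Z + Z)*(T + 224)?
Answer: 39*I*sqrt(19) ≈ 170.0*I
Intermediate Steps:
s(Z, T) = 2*Z*(224 + T) (s(Z, T) = (2*Z)*(224 + T) = 2*Z*(224 + T))
S = -9891 (S = -3 + (-21708 - 1*(-11820)) = -3 + (-21708 + 11820) = -3 - 9888 = -9891)
sqrt(s(-176, -170) + S) = sqrt(2*(-176)*(224 - 170) - 9891) = sqrt(2*(-176)*54 - 9891) = sqrt(-19008 - 9891) = sqrt(-28899) = 39*I*sqrt(19)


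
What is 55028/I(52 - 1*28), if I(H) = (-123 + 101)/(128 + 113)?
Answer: -6630874/11 ≈ -6.0281e+5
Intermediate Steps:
I(H) = -22/241
55028/I(52 - 1*28) = 55028/(-22/241) = 55028*(-241/22) = -6630874/11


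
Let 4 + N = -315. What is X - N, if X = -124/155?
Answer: 1591/5 ≈ 318.20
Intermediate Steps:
N = -319 (N = -4 - 315 = -319)
X = -4/5 (X = -124*1/155 = -4/5 ≈ -0.80000)
X - N = -4/5 - 1*(-319) = -4/5 + 319 = 1591/5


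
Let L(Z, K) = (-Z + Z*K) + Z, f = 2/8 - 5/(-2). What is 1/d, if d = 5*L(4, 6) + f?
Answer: 4/491 ≈ 0.0081466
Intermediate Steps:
f = 11/4 (f = 2*(⅛) - 5*(-½) = ¼ + 5/2 = 11/4 ≈ 2.7500)
L(Z, K) = K*Z (L(Z, K) = (-Z + K*Z) + Z = K*Z)
d = 491/4 (d = 5*(6*4) + 11/4 = 5*24 + 11/4 = 120 + 11/4 = 491/4 ≈ 122.75)
1/d = 1/(491/4) = 4/491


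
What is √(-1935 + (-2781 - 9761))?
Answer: I*√14477 ≈ 120.32*I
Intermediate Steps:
√(-1935 + (-2781 - 9761)) = √(-1935 - 12542) = √(-14477) = I*√14477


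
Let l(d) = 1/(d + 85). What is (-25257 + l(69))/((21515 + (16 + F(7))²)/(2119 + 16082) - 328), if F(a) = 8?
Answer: 70794190977/915966898 ≈ 77.289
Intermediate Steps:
l(d) = 1/(85 + d)
(-25257 + l(69))/((21515 + (16 + F(7))²)/(2119 + 16082) - 328) = (-25257 + 1/(85 + 69))/((21515 + (16 + 8)²)/(2119 + 16082) - 328) = (-25257 + 1/154)/((21515 + 24²)/18201 - 328) = (-25257 + 1/154)/((21515 + 576)*(1/18201) - 328) = -3889577/(154*(22091*(1/18201) - 328)) = -3889577/(154*(22091/18201 - 328)) = -3889577/(154*(-5947837/18201)) = -3889577/154*(-18201/5947837) = 70794190977/915966898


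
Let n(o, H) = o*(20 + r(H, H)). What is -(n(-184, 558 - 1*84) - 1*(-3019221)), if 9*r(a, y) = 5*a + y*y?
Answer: 4878865/3 ≈ 1.6263e+6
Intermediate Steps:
r(a, y) = y²/9 + 5*a/9 (r(a, y) = (5*a + y*y)/9 = (5*a + y²)/9 = (y² + 5*a)/9 = y²/9 + 5*a/9)
n(o, H) = o*(20 + H²/9 + 5*H/9) (n(o, H) = o*(20 + (H²/9 + 5*H/9)) = o*(20 + H²/9 + 5*H/9))
-(n(-184, 558 - 1*84) - 1*(-3019221)) = -((⅑)*(-184)*(180 + (558 - 1*84)² + 5*(558 - 1*84)) - 1*(-3019221)) = -((⅑)*(-184)*(180 + (558 - 84)² + 5*(558 - 84)) + 3019221) = -((⅑)*(-184)*(180 + 474² + 5*474) + 3019221) = -((⅑)*(-184)*(180 + 224676 + 2370) + 3019221) = -((⅑)*(-184)*227226 + 3019221) = -(-13936528/3 + 3019221) = -1*(-4878865/3) = 4878865/3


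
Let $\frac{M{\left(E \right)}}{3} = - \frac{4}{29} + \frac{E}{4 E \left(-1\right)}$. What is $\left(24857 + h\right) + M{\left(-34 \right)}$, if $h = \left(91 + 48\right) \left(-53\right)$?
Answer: $\frac{2028705}{116} \approx 17489.0$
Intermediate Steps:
$h = -7367$ ($h = 139 \left(-53\right) = -7367$)
$M{\left(E \right)} = - \frac{135}{116}$ ($M{\left(E \right)} = 3 \left(- \frac{4}{29} + \frac{E}{4 E \left(-1\right)}\right) = 3 \left(\left(-4\right) \frac{1}{29} + \frac{E}{\left(-4\right) E}\right) = 3 \left(- \frac{4}{29} + E \left(- \frac{1}{4 E}\right)\right) = 3 \left(- \frac{4}{29} - \frac{1}{4}\right) = 3 \left(- \frac{45}{116}\right) = - \frac{135}{116}$)
$\left(24857 + h\right) + M{\left(-34 \right)} = \left(24857 - 7367\right) - \frac{135}{116} = 17490 - \frac{135}{116} = \frac{2028705}{116}$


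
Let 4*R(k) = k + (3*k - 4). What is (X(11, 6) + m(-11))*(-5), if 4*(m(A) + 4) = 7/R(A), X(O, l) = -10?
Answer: 3395/48 ≈ 70.729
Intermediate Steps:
R(k) = -1 + k (R(k) = (k + (3*k - 4))/4 = (k + (-4 + 3*k))/4 = (-4 + 4*k)/4 = -1 + k)
m(A) = -4 + 7/(4*(-1 + A)) (m(A) = -4 + (7/(-1 + A))/4 = -4 + 7/(4*(-1 + A)))
(X(11, 6) + m(-11))*(-5) = (-10 + (23 - 16*(-11))/(4*(-1 - 11)))*(-5) = (-10 + (1/4)*(23 + 176)/(-12))*(-5) = (-10 + (1/4)*(-1/12)*199)*(-5) = (-10 - 199/48)*(-5) = -679/48*(-5) = 3395/48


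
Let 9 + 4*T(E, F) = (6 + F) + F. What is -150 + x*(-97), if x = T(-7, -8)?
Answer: 1243/4 ≈ 310.75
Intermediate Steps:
T(E, F) = -¾ + F/2 (T(E, F) = -9/4 + ((6 + F) + F)/4 = -9/4 + (6 + 2*F)/4 = -9/4 + (3/2 + F/2) = -¾ + F/2)
x = -19/4 (x = -¾ + (½)*(-8) = -¾ - 4 = -19/4 ≈ -4.7500)
-150 + x*(-97) = -150 - 19/4*(-97) = -150 + 1843/4 = 1243/4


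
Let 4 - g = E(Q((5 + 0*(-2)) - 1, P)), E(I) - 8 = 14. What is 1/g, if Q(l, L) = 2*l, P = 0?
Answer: -1/18 ≈ -0.055556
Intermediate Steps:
E(I) = 22 (E(I) = 8 + 14 = 22)
g = -18 (g = 4 - 1*22 = 4 - 22 = -18)
1/g = 1/(-18) = -1/18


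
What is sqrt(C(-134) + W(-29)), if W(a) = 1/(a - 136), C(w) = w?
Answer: I*sqrt(3648315)/165 ≈ 11.576*I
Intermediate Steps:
W(a) = 1/(-136 + a)
sqrt(C(-134) + W(-29)) = sqrt(-134 + 1/(-136 - 29)) = sqrt(-134 + 1/(-165)) = sqrt(-134 - 1/165) = sqrt(-22111/165) = I*sqrt(3648315)/165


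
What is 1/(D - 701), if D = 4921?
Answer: 1/4220 ≈ 0.00023697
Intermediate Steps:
1/(D - 701) = 1/(4921 - 701) = 1/4220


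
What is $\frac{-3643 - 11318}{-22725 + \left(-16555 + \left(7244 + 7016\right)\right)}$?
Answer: $\frac{4987}{8340} \approx 0.59796$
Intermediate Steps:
$\frac{-3643 - 11318}{-22725 + \left(-16555 + \left(7244 + 7016\right)\right)} = - \frac{14961}{-22725 + \left(-16555 + 14260\right)} = - \frac{14961}{-22725 - 2295} = - \frac{14961}{-25020} = \left(-14961\right) \left(- \frac{1}{25020}\right) = \frac{4987}{8340}$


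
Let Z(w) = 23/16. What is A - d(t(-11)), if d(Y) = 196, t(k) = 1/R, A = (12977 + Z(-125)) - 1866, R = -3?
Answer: 174663/16 ≈ 10916.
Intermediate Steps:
Z(w) = 23/16 (Z(w) = 23*(1/16) = 23/16)
A = 177799/16 (A = (12977 + 23/16) - 1866 = 207655/16 - 1866 = 177799/16 ≈ 11112.)
t(k) = -⅓ (t(k) = 1/(-3) = -⅓)
A - d(t(-11)) = 177799/16 - 1*196 = 177799/16 - 196 = 174663/16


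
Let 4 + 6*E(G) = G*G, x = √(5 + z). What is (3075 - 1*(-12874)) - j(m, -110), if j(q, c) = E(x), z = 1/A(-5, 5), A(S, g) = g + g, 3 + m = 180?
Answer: 956929/60 ≈ 15949.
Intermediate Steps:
m = 177 (m = -3 + 180 = 177)
A(S, g) = 2*g
z = ⅒ (z = 1/(2*5) = 1/10 = ⅒ ≈ 0.10000)
x = √510/10 (x = √(5 + ⅒) = √(51/10) = √510/10 ≈ 2.2583)
E(G) = -⅔ + G²/6 (E(G) = -⅔ + (G*G)/6 = -⅔ + G²/6)
j(q, c) = 11/60 (j(q, c) = -⅔ + (√510/10)²/6 = -⅔ + (⅙)*(51/10) = -⅔ + 17/20 = 11/60)
(3075 - 1*(-12874)) - j(m, -110) = (3075 - 1*(-12874)) - 1*11/60 = (3075 + 12874) - 11/60 = 15949 - 11/60 = 956929/60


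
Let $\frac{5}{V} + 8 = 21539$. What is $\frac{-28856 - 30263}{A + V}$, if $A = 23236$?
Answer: $- \frac{1272891189}{500294321} \approx -2.5443$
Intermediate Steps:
$V = \frac{5}{21531}$ ($V = \frac{5}{-8 + 21539} = \frac{5}{21531} \approx 0.00023222$)
$\frac{-28856 - 30263}{A + V} = \frac{-28856 - 30263}{23236 + \frac{5}{21531}} = - \frac{59119}{\frac{500294321}{21531}} = \left(-59119\right) \frac{21531}{500294321} = - \frac{1272891189}{500294321}$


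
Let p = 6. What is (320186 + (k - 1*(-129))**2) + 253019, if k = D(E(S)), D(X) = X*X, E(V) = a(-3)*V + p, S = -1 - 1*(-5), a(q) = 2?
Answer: 678830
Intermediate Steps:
S = 4 (S = -1 + 5 = 4)
E(V) = 6 + 2*V (E(V) = 2*V + 6 = 6 + 2*V)
D(X) = X**2
k = 196 (k = (6 + 2*4)**2 = (6 + 8)**2 = 14**2 = 196)
(320186 + (k - 1*(-129))**2) + 253019 = (320186 + (196 - 1*(-129))**2) + 253019 = (320186 + (196 + 129)**2) + 253019 = (320186 + 325**2) + 253019 = (320186 + 105625) + 253019 = 425811 + 253019 = 678830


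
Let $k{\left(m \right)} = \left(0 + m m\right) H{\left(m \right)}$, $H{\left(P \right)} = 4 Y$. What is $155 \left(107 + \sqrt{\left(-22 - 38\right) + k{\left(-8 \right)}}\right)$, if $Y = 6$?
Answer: $16585 + 930 \sqrt{41} \approx 22540.0$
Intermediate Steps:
$H{\left(P \right)} = 24$ ($H{\left(P \right)} = 4 \cdot 6 = 24$)
$k{\left(m \right)} = 24 m^{2}$ ($k{\left(m \right)} = \left(0 + m m\right) 24 = \left(0 + m^{2}\right) 24 = m^{2} \cdot 24 = 24 m^{2}$)
$155 \left(107 + \sqrt{\left(-22 - 38\right) + k{\left(-8 \right)}}\right) = 155 \left(107 + \sqrt{\left(-22 - 38\right) + 24 \left(-8\right)^{2}}\right) = 155 \left(107 + \sqrt{\left(-22 - 38\right) + 24 \cdot 64}\right) = 155 \left(107 + \sqrt{-60 + 1536}\right) = 155 \left(107 + \sqrt{1476}\right) = 155 \left(107 + 6 \sqrt{41}\right) = 16585 + 930 \sqrt{41}$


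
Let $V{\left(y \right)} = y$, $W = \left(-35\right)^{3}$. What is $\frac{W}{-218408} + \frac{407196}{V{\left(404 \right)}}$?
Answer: $\frac{22238046367}{22059208} \approx 1008.1$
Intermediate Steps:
$W = -42875$
$\frac{W}{-218408} + \frac{407196}{V{\left(404 \right)}} = - \frac{42875}{-218408} + \frac{407196}{404} = \left(-42875\right) \left(- \frac{1}{218408}\right) + 407196 \cdot \frac{1}{404} = \frac{42875}{218408} + \frac{101799}{101} = \frac{22238046367}{22059208}$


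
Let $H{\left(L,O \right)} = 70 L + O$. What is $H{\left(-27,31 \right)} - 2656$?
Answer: $-4515$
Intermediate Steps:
$H{\left(L,O \right)} = O + 70 L$
$H{\left(-27,31 \right)} - 2656 = \left(31 + 70 \left(-27\right)\right) - 2656 = \left(31 - 1890\right) - 2656 = -1859 - 2656 = -4515$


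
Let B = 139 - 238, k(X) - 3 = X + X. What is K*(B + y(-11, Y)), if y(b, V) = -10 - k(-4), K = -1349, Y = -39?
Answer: 140296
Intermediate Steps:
k(X) = 3 + 2*X (k(X) = 3 + (X + X) = 3 + 2*X)
B = -99
y(b, V) = -5 (y(b, V) = -10 - (3 + 2*(-4)) = -10 - (3 - 8) = -10 - 1*(-5) = -10 + 5 = -5)
K*(B + y(-11, Y)) = -1349*(-99 - 5) = -1349*(-104) = 140296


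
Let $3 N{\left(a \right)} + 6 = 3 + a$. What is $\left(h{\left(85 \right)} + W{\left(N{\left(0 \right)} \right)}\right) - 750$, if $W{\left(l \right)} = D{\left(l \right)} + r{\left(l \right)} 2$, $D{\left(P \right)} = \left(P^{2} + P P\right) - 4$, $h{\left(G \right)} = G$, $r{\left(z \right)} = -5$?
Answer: $-677$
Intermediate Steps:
$D{\left(P \right)} = -4 + 2 P^{2}$ ($D{\left(P \right)} = \left(P^{2} + P^{2}\right) - 4 = 2 P^{2} - 4 = -4 + 2 P^{2}$)
$N{\left(a \right)} = -1 + \frac{a}{3}$ ($N{\left(a \right)} = -2 + \frac{3 + a}{3} = -2 + \left(1 + \frac{a}{3}\right) = -1 + \frac{a}{3}$)
$W{\left(l \right)} = -14 + 2 l^{2}$ ($W{\left(l \right)} = \left(-4 + 2 l^{2}\right) - 10 = -14 + 2 l^{2}$)
$\left(h{\left(85 \right)} + W{\left(N{\left(0 \right)} \right)}\right) - 750 = \left(85 - \left(14 - 2 \left(-1 + \frac{1}{3} \cdot 0\right)^{2}\right)\right) - 750 = \left(85 - \left(14 - 2 \left(-1 + 0\right)^{2}\right)\right) - 750 = \left(85 - \left(14 - 2 \left(-1\right)^{2}\right)\right) - 750 = \left(85 + \left(-14 + 2 \cdot 1\right)\right) - 750 = \left(85 + \left(-14 + 2\right)\right) - 750 = \left(85 - 12\right) - 750 = 73 - 750 = -677$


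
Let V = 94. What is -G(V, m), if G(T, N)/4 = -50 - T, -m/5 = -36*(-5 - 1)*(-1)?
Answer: 576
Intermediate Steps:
m = 1080 (m = -(-180)*(-5 - 1)*(-1) = -(-180)*(-6*(-1)) = -(-180)*6 = -5*(-216) = 1080)
G(T, N) = -200 - 4*T (G(T, N) = 4*(-50 - T) = -200 - 4*T)
-G(V, m) = -(-200 - 4*94) = -(-200 - 376) = -1*(-576) = 576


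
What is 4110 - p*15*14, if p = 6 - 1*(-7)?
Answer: 1380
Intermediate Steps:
p = 13 (p = 6 + 7 = 13)
4110 - p*15*14 = 4110 - 13*15*14 = 4110 - 195*14 = 4110 - 1*2730 = 4110 - 2730 = 1380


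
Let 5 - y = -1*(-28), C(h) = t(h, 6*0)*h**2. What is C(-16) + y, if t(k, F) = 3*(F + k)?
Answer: -12311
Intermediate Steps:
t(k, F) = 3*F + 3*k
C(h) = 3*h**3 (C(h) = (3*(6*0) + 3*h)*h**2 = (3*0 + 3*h)*h**2 = (0 + 3*h)*h**2 = (3*h)*h**2 = 3*h**3)
y = -23 (y = 5 - (-1)*(-28) = 5 - 1*28 = 5 - 28 = -23)
C(-16) + y = 3*(-16)**3 - 23 = 3*(-4096) - 23 = -12288 - 23 = -12311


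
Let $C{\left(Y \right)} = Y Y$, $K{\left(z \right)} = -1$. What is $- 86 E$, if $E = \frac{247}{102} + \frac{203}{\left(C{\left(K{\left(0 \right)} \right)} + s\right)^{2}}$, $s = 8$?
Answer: $- \frac{583553}{1377} \approx -423.79$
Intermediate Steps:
$C{\left(Y \right)} = Y^{2}$
$E = \frac{13571}{2754}$ ($E = \frac{247}{102} + \frac{203}{\left(\left(-1\right)^{2} + 8\right)^{2}} = 247 \cdot \frac{1}{102} + \frac{203}{\left(1 + 8\right)^{2}} = \frac{247}{102} + \frac{203}{9^{2}} = \frac{247}{102} + \frac{203}{81} = \frac{13571}{2754} \approx 4.9277$)
$- 86 E = \left(-86\right) \frac{13571}{2754} = - \frac{583553}{1377}$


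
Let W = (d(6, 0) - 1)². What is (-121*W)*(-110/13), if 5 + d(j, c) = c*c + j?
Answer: 0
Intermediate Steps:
d(j, c) = -5 + j + c² (d(j, c) = -5 + (c*c + j) = -5 + (c² + j) = -5 + (j + c²) = -5 + j + c²)
W = 0 (W = ((-5 + 6 + 0²) - 1)² = ((-5 + 6 + 0) - 1)² = (1 - 1)² = 0² = 0)
(-121*W)*(-110/13) = (-121*0)*(-110/13) = 0*(-110*1/13) = 0*(-110/13) = 0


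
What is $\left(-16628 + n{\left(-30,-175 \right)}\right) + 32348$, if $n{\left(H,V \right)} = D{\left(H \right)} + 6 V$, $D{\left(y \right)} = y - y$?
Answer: $14670$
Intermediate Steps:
$D{\left(y \right)} = 0$
$n{\left(H,V \right)} = 6 V$ ($n{\left(H,V \right)} = 0 + 6 V = 6 V$)
$\left(-16628 + n{\left(-30,-175 \right)}\right) + 32348 = \left(-16628 + 6 \left(-175\right)\right) + 32348 = \left(-16628 - 1050\right) + 32348 = -17678 + 32348 = 14670$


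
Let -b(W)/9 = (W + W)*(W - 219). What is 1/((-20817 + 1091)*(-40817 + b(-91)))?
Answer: 1/10821624422 ≈ 9.2408e-11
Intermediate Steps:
b(W) = -18*W*(-219 + W) (b(W) = -9*(W + W)*(W - 219) = -9*2*W*(-219 + W) = -18*W*(-219 + W))
1/((-20817 + 1091)*(-40817 + b(-91))) = 1/((-20817 + 1091)*(-40817 + 18*(-91)*(219 - 1*(-91)))) = 1/(-19726*(-40817 + 18*(-91)*(219 + 91))) = 1/(-19726*(-40817 + 18*(-91)*310)) = 1/(-19726*(-40817 - 507780)) = 1/(-19726*(-548597)) = 1/10821624422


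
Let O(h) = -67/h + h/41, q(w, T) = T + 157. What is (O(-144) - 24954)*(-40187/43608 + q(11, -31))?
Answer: -803689325706505/257461632 ≈ -3.1216e+6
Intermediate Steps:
q(w, T) = 157 + T
O(h) = -67/h + h/41 (O(h) = -67/h + h*(1/41) = -67/h + h/41)
(O(-144) - 24954)*(-40187/43608 + q(11, -31)) = ((-67/(-144) + (1/41)*(-144)) - 24954)*(-40187/43608 + (157 - 31)) = ((-67*(-1/144) - 144/41) - 24954)*(-40187*1/43608 + 126) = ((67/144 - 144/41) - 24954)*(-40187/43608 + 126) = (-17989/5904 - 24954)*(5454421/43608) = -147346405/5904*5454421/43608 = -803689325706505/257461632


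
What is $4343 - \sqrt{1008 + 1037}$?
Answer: $4343 - \sqrt{2045} \approx 4297.8$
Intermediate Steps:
$4343 - \sqrt{1008 + 1037} = 4343 - \sqrt{2045}$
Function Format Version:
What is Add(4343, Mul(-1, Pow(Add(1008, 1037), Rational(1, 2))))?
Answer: Add(4343, Mul(-1, Pow(2045, Rational(1, 2)))) ≈ 4297.8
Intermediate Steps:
Add(4343, Mul(-1, Pow(Add(1008, 1037), Rational(1, 2)))) = Add(4343, Mul(-1, Pow(2045, Rational(1, 2))))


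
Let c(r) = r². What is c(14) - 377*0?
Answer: 196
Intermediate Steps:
c(14) - 377*0 = 14² - 377*0 = 196 - 377*0 = 196 + 0 = 196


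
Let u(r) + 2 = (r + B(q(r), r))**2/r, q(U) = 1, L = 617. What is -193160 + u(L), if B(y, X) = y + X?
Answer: -117655729/617 ≈ -1.9069e+5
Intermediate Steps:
B(y, X) = X + y
u(r) = -2 + (1 + 2*r)**2/r (u(r) = -2 + (r + (r + 1))**2/r = -2 + (r + (1 + r))**2/r = -2 + (1 + 2*r)**2/r)
-193160 + u(L) = -193160 + (-2 + (1 + 2*617)**2/617) = -193160 + (-2 + (1 + 1234)**2/617) = -193160 + (-2 + (1/617)*1235**2) = -193160 + (-2 + (1/617)*1525225) = -193160 + (-2 + 1525225/617) = -193160 + 1523991/617 = -117655729/617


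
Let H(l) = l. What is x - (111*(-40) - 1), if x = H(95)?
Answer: 4536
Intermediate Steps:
x = 95
x - (111*(-40) - 1) = 95 - (111*(-40) - 1) = 95 - (-4440 - 1) = 95 - 1*(-4441) = 95 + 4441 = 4536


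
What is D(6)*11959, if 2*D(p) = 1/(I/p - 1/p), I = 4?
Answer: 11959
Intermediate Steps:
D(p) = p/6 (D(p) = 1/(2*(4/p - 1/p)) = 1/(2*((3/p))) = (p/3)/2 = p/6)
D(6)*11959 = ((1/6)*6)*11959 = 1*11959 = 11959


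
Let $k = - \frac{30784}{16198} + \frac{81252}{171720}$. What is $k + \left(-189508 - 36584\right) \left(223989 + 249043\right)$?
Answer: $- \frac{317820672672035809}{2971710} \approx -1.0695 \cdot 10^{11}$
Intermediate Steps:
$k = - \frac{4241569}{2971710}$ ($k = \left(-30784\right) \frac{1}{16198} + 81252 \cdot \frac{1}{171720} = - \frac{1184}{623} + \frac{2257}{4770} = - \frac{4241569}{2971710} \approx -1.4273$)
$k + \left(-189508 - 36584\right) \left(223989 + 249043\right) = - \frac{4241569}{2971710} + \left(-189508 - 36584\right) \left(223989 + 249043\right) = - \frac{4241569}{2971710} + \left(-189508 + \left(-72123 + 35539\right)\right) 473032 = - \frac{4241569}{2971710} + \left(-189508 - 36584\right) 473032 = - \frac{4241569}{2971710} - 106948750944 = - \frac{317820672672035809}{2971710}$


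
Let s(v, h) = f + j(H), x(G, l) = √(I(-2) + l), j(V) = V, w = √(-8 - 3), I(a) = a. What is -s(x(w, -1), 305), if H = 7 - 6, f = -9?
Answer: 8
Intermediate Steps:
w = I*√11 (w = √(-11) = I*√11 ≈ 3.3166*I)
H = 1
x(G, l) = √(-2 + l)
s(v, h) = -8 (s(v, h) = -9 + 1 = -8)
-s(x(w, -1), 305) = -1*(-8) = 8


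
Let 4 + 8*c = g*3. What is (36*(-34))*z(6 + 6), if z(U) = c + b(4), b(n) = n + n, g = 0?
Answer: -9180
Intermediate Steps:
b(n) = 2*n
c = -1/2 (c = -1/2 + (0*3)/8 = -1/2 + (1/8)*0 = -1/2 + 0 = -1/2 ≈ -0.50000)
z(U) = 15/2 (z(U) = -1/2 + 2*4 = -1/2 + 8 = 15/2)
(36*(-34))*z(6 + 6) = (36*(-34))*(15/2) = -1224*15/2 = -9180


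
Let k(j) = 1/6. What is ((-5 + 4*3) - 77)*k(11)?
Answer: -35/3 ≈ -11.667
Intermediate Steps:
k(j) = 1/6
((-5 + 4*3) - 77)*k(11) = ((-5 + 4*3) - 77)*(1/6) = ((-5 + 12) - 77)*(1/6) = (7 - 77)*(1/6) = -70*1/6 = -35/3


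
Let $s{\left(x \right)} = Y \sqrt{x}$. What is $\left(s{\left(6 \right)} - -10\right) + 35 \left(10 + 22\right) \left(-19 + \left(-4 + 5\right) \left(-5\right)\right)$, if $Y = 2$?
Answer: $-26870 + 2 \sqrt{6} \approx -26865.0$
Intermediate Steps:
$s{\left(x \right)} = 2 \sqrt{x}$
$\left(s{\left(6 \right)} - -10\right) + 35 \left(10 + 22\right) \left(-19 + \left(-4 + 5\right) \left(-5\right)\right) = \left(2 \sqrt{6} - -10\right) + 35 \left(10 + 22\right) \left(-19 + \left(-4 + 5\right) \left(-5\right)\right) = \left(2 \sqrt{6} + 10\right) + 35 \cdot 32 \left(-19 + 1 \left(-5\right)\right) = \left(10 + 2 \sqrt{6}\right) + 35 \cdot 32 \left(-19 - 5\right) = \left(10 + 2 \sqrt{6}\right) + 35 \cdot 32 \left(-24\right) = \left(10 + 2 \sqrt{6}\right) + 35 \left(-768\right) = \left(10 + 2 \sqrt{6}\right) - 26880 = -26870 + 2 \sqrt{6}$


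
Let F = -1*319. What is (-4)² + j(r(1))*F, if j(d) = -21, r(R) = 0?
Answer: 6715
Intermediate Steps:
F = -319
(-4)² + j(r(1))*F = (-4)² - 21*(-319) = 16 + 6699 = 6715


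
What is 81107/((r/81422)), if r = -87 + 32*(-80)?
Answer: -6603894154/2647 ≈ -2.4949e+6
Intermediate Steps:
r = -2647 (r = -87 - 2560 = -2647)
81107/((r/81422)) = 81107/((-2647/81422)) = 81107/((-2647*1/81422)) = 81107/(-2647/81422) = 81107*(-81422/2647) = -6603894154/2647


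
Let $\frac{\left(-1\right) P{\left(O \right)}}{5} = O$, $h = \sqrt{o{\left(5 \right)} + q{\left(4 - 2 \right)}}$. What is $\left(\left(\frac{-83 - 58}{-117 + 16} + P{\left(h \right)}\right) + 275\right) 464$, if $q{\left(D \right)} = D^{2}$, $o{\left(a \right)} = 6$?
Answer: $\frac{12953024}{101} - 2320 \sqrt{10} \approx 1.2091 \cdot 10^{5}$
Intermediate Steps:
$h = \sqrt{10}$ ($h = \sqrt{6 + \left(4 - 2\right)^{2}} = \sqrt{6 + 2^{2}} = \sqrt{6 + 4} = \sqrt{10} \approx 3.1623$)
$P{\left(O \right)} = - 5 O$
$\left(\left(\frac{-83 - 58}{-117 + 16} + P{\left(h \right)}\right) + 275\right) 464 = \left(\left(\frac{-83 - 58}{-117 + 16} - 5 \sqrt{10}\right) + 275\right) 464 = \left(\left(- \frac{141}{-101} - 5 \sqrt{10}\right) + 275\right) 464 = \left(\left(\left(-141\right) \left(- \frac{1}{101}\right) - 5 \sqrt{10}\right) + 275\right) 464 = \left(\left(\frac{141}{101} - 5 \sqrt{10}\right) + 275\right) 464 = \left(\frac{27916}{101} - 5 \sqrt{10}\right) 464 = \frac{12953024}{101} - 2320 \sqrt{10}$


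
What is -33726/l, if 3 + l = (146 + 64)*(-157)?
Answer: 11242/10991 ≈ 1.0228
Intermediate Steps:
l = -32973 (l = -3 + (146 + 64)*(-157) = -3 + 210*(-157) = -3 - 32970 = -32973)
-33726/l = -33726/(-32973) = -33726*(-1/32973) = 11242/10991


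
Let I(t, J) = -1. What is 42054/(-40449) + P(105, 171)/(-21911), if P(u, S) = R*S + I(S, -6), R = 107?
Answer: -553833366/295426013 ≈ -1.8747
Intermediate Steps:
P(u, S) = -1 + 107*S (P(u, S) = 107*S - 1 = -1 + 107*S)
42054/(-40449) + P(105, 171)/(-21911) = 42054/(-40449) + (-1 + 107*171)/(-21911) = 42054*(-1/40449) + (-1 + 18297)*(-1/21911) = -14018/13483 + 18296*(-1/21911) = -14018/13483 - 18296/21911 = -553833366/295426013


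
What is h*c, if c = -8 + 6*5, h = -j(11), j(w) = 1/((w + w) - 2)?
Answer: -11/10 ≈ -1.1000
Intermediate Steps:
j(w) = 1/(-2 + 2*w) (j(w) = 1/(2*w - 2) = 1/(-2 + 2*w))
h = -1/20 (h = -1/(2*(-1 + 11)) = -1/(2*10) = -1*1/20 = -1/20 ≈ -0.050000)
c = 22 (c = -8 + 30 = 22)
h*c = -1/20*22 = -11/10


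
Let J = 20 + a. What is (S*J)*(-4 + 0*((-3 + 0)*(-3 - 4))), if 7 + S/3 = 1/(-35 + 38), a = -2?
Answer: 1440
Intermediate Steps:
J = 18 (J = 20 - 2 = 18)
S = -20 (S = -21 + 3/(-35 + 38) = -21 + 3/3 = -21 + 3*(⅓) = -21 + 1 = -20)
(S*J)*(-4 + 0*((-3 + 0)*(-3 - 4))) = (-20*18)*(-4 + 0*((-3 + 0)*(-3 - 4))) = -360*(-4 + 0*(-3*(-7))) = -360*(-4 + 0*21) = -360*(-4 + 0) = -360*(-4) = 1440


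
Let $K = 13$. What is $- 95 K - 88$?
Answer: $-1323$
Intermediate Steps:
$- 95 K - 88 = \left(-95\right) 13 - 88 = -1235 - 88 = -1323$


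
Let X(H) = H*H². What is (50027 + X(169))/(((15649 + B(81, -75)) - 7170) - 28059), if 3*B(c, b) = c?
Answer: -4876836/19553 ≈ -249.42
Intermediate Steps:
X(H) = H³
B(c, b) = c/3
(50027 + X(169))/(((15649 + B(81, -75)) - 7170) - 28059) = (50027 + 169³)/(((15649 + (⅓)*81) - 7170) - 28059) = (50027 + 4826809)/(((15649 + 27) - 7170) - 28059) = 4876836/((15676 - 7170) - 28059) = 4876836/(8506 - 28059) = 4876836/(-19553) = 4876836*(-1/19553) = -4876836/19553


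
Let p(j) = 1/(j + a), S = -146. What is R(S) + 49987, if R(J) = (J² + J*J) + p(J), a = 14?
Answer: 12225707/132 ≈ 92619.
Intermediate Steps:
p(j) = 1/(14 + j) (p(j) = 1/(j + 14) = 1/(14 + j))
R(J) = 1/(14 + J) + 2*J² (R(J) = (J² + J*J) + 1/(14 + J) = (J² + J²) + 1/(14 + J) = 2*J² + 1/(14 + J) = 1/(14 + J) + 2*J²)
R(S) + 49987 = (1 + 2*(-146)²*(14 - 146))/(14 - 146) + 49987 = (1 + 2*21316*(-132))/(-132) + 49987 = -(1 - 5627424)/132 + 49987 = -1/132*(-5627423) + 49987 = 5627423/132 + 49987 = 12225707/132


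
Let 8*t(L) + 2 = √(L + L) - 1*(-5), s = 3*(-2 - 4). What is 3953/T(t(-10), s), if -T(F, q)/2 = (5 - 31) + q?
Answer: 3953/88 ≈ 44.920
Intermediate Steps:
s = -18 (s = 3*(-6) = -18)
t(L) = 3/8 + √2*√L/8 (t(L) = -¼ + (√(L + L) - 1*(-5))/8 = -¼ + (√(2*L) + 5)/8 = -¼ + (√2*√L + 5)/8 = -¼ + (5 + √2*√L)/8 = -¼ + (5/8 + √2*√L/8) = 3/8 + √2*√L/8)
T(F, q) = 52 - 2*q (T(F, q) = -2*((5 - 31) + q) = -2*(-26 + q) = 52 - 2*q)
3953/T(t(-10), s) = 3953/(52 - 2*(-18)) = 3953/(52 + 36) = 3953/88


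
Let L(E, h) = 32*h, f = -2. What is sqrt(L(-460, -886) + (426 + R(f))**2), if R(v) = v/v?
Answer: sqrt(153977) ≈ 392.40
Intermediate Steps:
R(v) = 1
sqrt(L(-460, -886) + (426 + R(f))**2) = sqrt(32*(-886) + (426 + 1)**2) = sqrt(-28352 + 427**2) = sqrt(-28352 + 182329) = sqrt(153977)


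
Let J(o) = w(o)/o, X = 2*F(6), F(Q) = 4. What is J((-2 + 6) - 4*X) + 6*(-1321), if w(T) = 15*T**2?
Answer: -8346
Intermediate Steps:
X = 8 (X = 2*4 = 8)
J(o) = 15*o (J(o) = (15*o**2)/o = 15*o)
J((-2 + 6) - 4*X) + 6*(-1321) = 15*((-2 + 6) - 4*8) + 6*(-1321) = 15*(4 - 32) - 7926 = 15*(-28) - 7926 = -420 - 7926 = -8346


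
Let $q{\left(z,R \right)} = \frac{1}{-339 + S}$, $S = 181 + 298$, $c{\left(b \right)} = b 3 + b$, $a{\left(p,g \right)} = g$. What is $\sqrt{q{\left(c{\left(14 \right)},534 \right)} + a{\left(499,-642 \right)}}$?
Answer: $\frac{17 i \sqrt{10885}}{70} \approx 25.338 i$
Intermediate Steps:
$c{\left(b \right)} = 4 b$ ($c{\left(b \right)} = 3 b + b = 4 b$)
$S = 479$
$q{\left(z,R \right)} = \frac{1}{140}$ ($q{\left(z,R \right)} = \frac{1}{-339 + 479} = \frac{1}{140}$)
$\sqrt{q{\left(c{\left(14 \right)},534 \right)} + a{\left(499,-642 \right)}} = \sqrt{\frac{1}{140} - 642} = \sqrt{- \frac{89879}{140}} = \frac{17 i \sqrt{10885}}{70}$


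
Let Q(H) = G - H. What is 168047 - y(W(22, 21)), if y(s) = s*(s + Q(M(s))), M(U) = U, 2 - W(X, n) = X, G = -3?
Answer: 167987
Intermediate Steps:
W(X, n) = 2 - X
Q(H) = -3 - H
y(s) = -3*s (y(s) = s*(s + (-3 - s)) = s*(-3) = -3*s)
168047 - y(W(22, 21)) = 168047 - (-3)*(2 - 1*22) = 168047 - (-3)*(2 - 22) = 168047 - (-3)*(-20) = 168047 - 1*60 = 168047 - 60 = 167987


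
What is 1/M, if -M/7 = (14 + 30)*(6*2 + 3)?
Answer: -1/4620 ≈ -0.00021645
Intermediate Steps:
M = -4620 (M = -7*(14 + 30)*(6*2 + 3) = -308*(12 + 3) = -308*15 = -7*660 = -4620)
1/M = 1/(-4620) = -1/4620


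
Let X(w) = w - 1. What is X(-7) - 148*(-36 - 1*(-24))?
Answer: 1768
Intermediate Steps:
X(w) = -1 + w
X(-7) - 148*(-36 - 1*(-24)) = (-1 - 7) - 148*(-36 - 1*(-24)) = -8 - 148*(-36 + 24) = -8 - 148*(-12) = -8 + 1776 = 1768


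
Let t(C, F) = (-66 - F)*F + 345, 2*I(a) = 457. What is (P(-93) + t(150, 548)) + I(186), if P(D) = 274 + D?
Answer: -671435/2 ≈ -3.3572e+5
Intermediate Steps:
I(a) = 457/2 (I(a) = (1/2)*457 = 457/2)
t(C, F) = 345 + F*(-66 - F) (t(C, F) = F*(-66 - F) + 345 = 345 + F*(-66 - F))
(P(-93) + t(150, 548)) + I(186) = ((274 - 93) + (345 - 1*548**2 - 66*548)) + 457/2 = (181 + (345 - 1*300304 - 36168)) + 457/2 = (181 + (345 - 300304 - 36168)) + 457/2 = (181 - 336127) + 457/2 = -335946 + 457/2 = -671435/2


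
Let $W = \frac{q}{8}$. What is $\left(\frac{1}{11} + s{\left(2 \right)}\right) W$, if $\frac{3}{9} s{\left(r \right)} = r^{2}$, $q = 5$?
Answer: $\frac{665}{88} \approx 7.5568$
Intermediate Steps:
$s{\left(r \right)} = 3 r^{2}$
$W = \frac{5}{8} \approx 0.625$
$\left(\frac{1}{11} + s{\left(2 \right)}\right) W = \left(\frac{1}{11} + 3 \cdot 2^{2}\right) \frac{5}{8} = \left(\frac{1}{11} + 3 \cdot 4\right) \frac{5}{8} = \left(\frac{1}{11} + 12\right) \frac{5}{8} = \frac{133}{11} \cdot \frac{5}{8} = \frac{665}{88}$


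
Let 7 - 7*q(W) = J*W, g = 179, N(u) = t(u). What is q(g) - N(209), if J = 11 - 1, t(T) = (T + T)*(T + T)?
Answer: -1224851/7 ≈ -1.7498e+5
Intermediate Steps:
t(T) = 4*T² (t(T) = (2*T)*(2*T) = 4*T²)
N(u) = 4*u²
J = 10
q(W) = 1 - 10*W/7
q(g) - N(209) = (1 - 10/7*179) - 4*209² = (1 - 1790/7) - 4*43681 = -1783/7 - 1*174724 = -1783/7 - 174724 = -1224851/7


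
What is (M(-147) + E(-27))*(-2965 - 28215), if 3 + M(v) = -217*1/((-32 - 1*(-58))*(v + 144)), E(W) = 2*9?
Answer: -21623330/39 ≈ -5.5444e+5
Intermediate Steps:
E(W) = 18
M(v) = -3 - 217/(3744 + 26*v) (M(v) = -3 - 217*1/((-32 - 1*(-58))*(v + 144)) = -3 - 217*1/((-32 + 58)*(144 + v)) = -3 - 217*1/(26*(144 + v)) = -3 - 217/(3744 + 26*v))
(M(-147) + E(-27))*(-2965 - 28215) = ((-11449 - 78*(-147))/(26*(144 - 147)) + 18)*(-2965 - 28215) = ((1/26)*(-11449 + 11466)/(-3) + 18)*(-31180) = ((1/26)*(-1/3)*17 + 18)*(-31180) = (-17/78 + 18)*(-31180) = (1387/78)*(-31180) = -21623330/39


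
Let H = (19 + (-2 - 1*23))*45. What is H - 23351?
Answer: -23621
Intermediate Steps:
H = -270 (H = (19 + (-2 - 23))*45 = (19 - 25)*45 = -6*45 = -270)
H - 23351 = -270 - 23351 = -23621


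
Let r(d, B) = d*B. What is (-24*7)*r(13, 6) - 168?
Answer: -13272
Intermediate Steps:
r(d, B) = B*d
(-24*7)*r(13, 6) - 168 = (-24*7)*(6*13) - 168 = -168*78 - 168 = -13104 - 168 = -13272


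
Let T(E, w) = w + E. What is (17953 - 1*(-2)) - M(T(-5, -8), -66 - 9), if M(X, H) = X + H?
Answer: 18043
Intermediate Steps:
T(E, w) = E + w
M(X, H) = H + X
(17953 - 1*(-2)) - M(T(-5, -8), -66 - 9) = (17953 - 1*(-2)) - ((-66 - 9) + (-5 - 8)) = (17953 + 2) - (-75 - 13) = 17955 - 1*(-88) = 17955 + 88 = 18043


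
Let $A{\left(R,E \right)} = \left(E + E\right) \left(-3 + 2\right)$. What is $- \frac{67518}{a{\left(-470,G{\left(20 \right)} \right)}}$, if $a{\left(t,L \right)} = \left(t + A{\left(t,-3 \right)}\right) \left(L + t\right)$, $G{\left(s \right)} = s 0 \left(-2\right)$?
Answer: $- \frac{33759}{109040} \approx -0.3096$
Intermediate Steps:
$A{\left(R,E \right)} = - 2 E$ ($A{\left(R,E \right)} = 2 E \left(-1\right) = - 2 E$)
$G{\left(s \right)} = 0$ ($G{\left(s \right)} = 0 \left(-2\right) = 0$)
$a{\left(t,L \right)} = \left(6 + t\right) \left(L + t\right)$ ($a{\left(t,L \right)} = \left(t - -6\right) \left(L + t\right) = \left(t + 6\right) \left(L + t\right) = \left(6 + t\right) \left(L + t\right)$)
$- \frac{67518}{a{\left(-470,G{\left(20 \right)} \right)}} = - \frac{67518}{\left(-470\right)^{2} + 6 \cdot 0 + 6 \left(-470\right) + 0 \left(-470\right)} = - \frac{67518}{220900 + 0 - 2820 + 0} = - \frac{67518}{218080} = \left(-67518\right) \frac{1}{218080} = - \frac{33759}{109040}$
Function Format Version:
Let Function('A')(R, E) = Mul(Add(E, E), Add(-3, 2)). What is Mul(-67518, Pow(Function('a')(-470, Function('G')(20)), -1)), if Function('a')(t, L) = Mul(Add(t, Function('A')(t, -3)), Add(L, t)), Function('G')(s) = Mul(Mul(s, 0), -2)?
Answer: Rational(-33759, 109040) ≈ -0.30960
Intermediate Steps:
Function('A')(R, E) = Mul(-2, E) (Function('A')(R, E) = Mul(Mul(2, E), -1) = Mul(-2, E))
Function('G')(s) = 0 (Function('G')(s) = Mul(0, -2) = 0)
Function('a')(t, L) = Mul(Add(6, t), Add(L, t)) (Function('a')(t, L) = Mul(Add(t, Mul(-2, -3)), Add(L, t)) = Mul(Add(t, 6), Add(L, t)) = Mul(Add(6, t), Add(L, t)))
Mul(-67518, Pow(Function('a')(-470, Function('G')(20)), -1)) = Mul(-67518, Pow(Add(Pow(-470, 2), Mul(6, 0), Mul(6, -470), Mul(0, -470)), -1)) = Mul(-67518, Pow(Add(220900, 0, -2820, 0), -1)) = Mul(-67518, Pow(218080, -1)) = Mul(-67518, Rational(1, 218080)) = Rational(-33759, 109040)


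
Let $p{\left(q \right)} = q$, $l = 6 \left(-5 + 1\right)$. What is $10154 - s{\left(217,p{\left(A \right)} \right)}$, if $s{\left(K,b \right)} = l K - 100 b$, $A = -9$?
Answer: $14462$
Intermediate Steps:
$l = -24$ ($l = 6 \left(-4\right) = -24$)
$s{\left(K,b \right)} = - 100 b - 24 K$ ($s{\left(K,b \right)} = - 24 K - 100 b = - 100 b - 24 K$)
$10154 - s{\left(217,p{\left(A \right)} \right)} = 10154 - \left(\left(-100\right) \left(-9\right) - 5208\right) = 10154 - \left(900 - 5208\right) = 10154 - -4308 = 10154 + 4308 = 14462$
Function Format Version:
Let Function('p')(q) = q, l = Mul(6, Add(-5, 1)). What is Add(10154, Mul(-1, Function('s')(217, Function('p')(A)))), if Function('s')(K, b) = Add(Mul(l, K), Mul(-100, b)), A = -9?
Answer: 14462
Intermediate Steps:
l = -24 (l = Mul(6, -4) = -24)
Function('s')(K, b) = Add(Mul(-100, b), Mul(-24, K)) (Function('s')(K, b) = Add(Mul(-24, K), Mul(-100, b)) = Add(Mul(-100, b), Mul(-24, K)))
Add(10154, Mul(-1, Function('s')(217, Function('p')(A)))) = Add(10154, Mul(-1, Add(Mul(-100, -9), Mul(-24, 217)))) = Add(10154, Mul(-1, Add(900, -5208))) = Add(10154, Mul(-1, -4308)) = Add(10154, 4308) = 14462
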